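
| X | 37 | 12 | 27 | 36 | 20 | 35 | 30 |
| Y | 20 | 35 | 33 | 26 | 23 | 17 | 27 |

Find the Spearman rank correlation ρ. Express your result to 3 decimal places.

-0.643

Rank X: 7, 1, 3, 6, 2, 5, 4
Rank Y: 2, 7, 6, 4, 3, 1, 5
d = rank(X) − rank(Y): 5, -6, -3, 2, -1, 4, -1; Σd² = 92
ρ = 1 − 6Σd² / [n(n²−1)] = 1 − 6×92 / (7×48) = 1 − 552/336 ≈ -0.643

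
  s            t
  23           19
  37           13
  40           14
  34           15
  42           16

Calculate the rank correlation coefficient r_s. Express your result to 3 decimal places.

-0.300

Rank s: 1, 3, 4, 2, 5
Rank t: 5, 1, 2, 3, 4
d = rank(s) − rank(t): -4, 2, 2, -1, 1; Σd² = 26
ρ = 1 − 6Σd² / [n(n²−1)] = 1 − 6×26 / (5×24) = 1 − 156/120 ≈ -0.300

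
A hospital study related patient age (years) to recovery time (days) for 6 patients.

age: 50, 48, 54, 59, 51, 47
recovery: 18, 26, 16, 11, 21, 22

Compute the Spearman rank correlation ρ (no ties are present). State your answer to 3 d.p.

-0.886

Rank age: 3, 2, 5, 6, 4, 1
Rank recovery: 3, 6, 2, 1, 4, 5
d = rank(age) − rank(recovery): 0, -4, 3, 5, 0, -4; Σd² = 66
ρ = 1 − 6Σd² / [n(n²−1)] = 1 − 6×66 / (6×35) = 1 − 396/210 ≈ -0.886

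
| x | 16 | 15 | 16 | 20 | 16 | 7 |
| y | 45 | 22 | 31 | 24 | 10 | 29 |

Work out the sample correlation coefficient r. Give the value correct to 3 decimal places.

n = 6, Σx = 90, Σy = 161, Σx² = 1442, Σy² = 4987, Σxy = 2389
nΣxy − ΣxΣy = 14334 − 14490 = -156
nΣx² − (Σx)² = 8652 − 8100 = 552; nΣy² − (Σy)² = 29922 − 25921 = 4001
r = -156 / √(552 × 4001) = -156 / 1486.1198 ≈ -0.105

-0.105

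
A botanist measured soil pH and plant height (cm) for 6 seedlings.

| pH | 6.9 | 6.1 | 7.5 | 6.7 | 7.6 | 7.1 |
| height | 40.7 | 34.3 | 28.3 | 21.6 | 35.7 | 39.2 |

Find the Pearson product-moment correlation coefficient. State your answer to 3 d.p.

n = 6, Σx = 41.9, Σy = 199.8, Σx² = 294.13, Σy² = 6911.56, Σxy = 1396.67
nΣxy − ΣxΣy = 8380.02 − 8371.62 = 8.4
nΣx² − (Σx)² = 1764.78 − 1755.61 = 9.17; nΣy² − (Σy)² = 41469.36 − 39920.04 = 1549.32
r = 8.4 / √(9.17 × 1549.32) = 8.4 / 119.1942 ≈ 0.070

0.070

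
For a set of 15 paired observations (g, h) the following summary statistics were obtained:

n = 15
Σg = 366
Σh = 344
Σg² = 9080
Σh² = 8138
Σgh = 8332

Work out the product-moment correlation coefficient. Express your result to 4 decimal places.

r = (nΣgh − ΣgΣh) / √[(nΣg² − (Σg)²)(nΣh² − (Σh)²)]
Numerator: 15×8332 − 366×344 = -924
Denominator: √[(136200 − 133956)(122070 − 118336)] = √[2244 × 3734] = 2894.6668
r = -924 / 2894.6668 ≈ -0.3192

-0.3192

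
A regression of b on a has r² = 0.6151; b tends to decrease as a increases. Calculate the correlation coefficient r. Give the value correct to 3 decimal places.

|r| = √0.6151 = 0.784
The association is negative, so r = −0.784.

-0.784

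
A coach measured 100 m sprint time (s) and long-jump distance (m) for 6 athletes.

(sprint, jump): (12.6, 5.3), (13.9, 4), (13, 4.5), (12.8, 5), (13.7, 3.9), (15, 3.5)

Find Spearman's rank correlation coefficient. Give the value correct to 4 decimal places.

Rank sprint: 1, 5, 3, 2, 4, 6
Rank jump: 6, 3, 4, 5, 2, 1
d = rank(sprint) − rank(jump): -5, 2, -1, -3, 2, 5; Σd² = 68
ρ = 1 − 6Σd² / [n(n²−1)] = 1 − 6×68 / (6×35) = 1 − 408/210 ≈ -0.9429

-0.9429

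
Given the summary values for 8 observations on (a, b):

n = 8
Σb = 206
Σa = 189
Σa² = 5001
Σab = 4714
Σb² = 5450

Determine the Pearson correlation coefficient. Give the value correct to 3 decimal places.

r = (nΣab − ΣaΣb) / √[(nΣa² − (Σa)²)(nΣb² − (Σb)²)]
Numerator: 8×4714 − 189×206 = -1222
Denominator: √[(40008 − 35721)(43600 − 42436)] = √[4287 × 1164] = 2233.8460
r = -1222 / 2233.8460 ≈ -0.547

-0.547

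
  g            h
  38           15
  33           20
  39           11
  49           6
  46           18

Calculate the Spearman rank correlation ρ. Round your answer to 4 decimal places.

Rank g: 2, 1, 3, 5, 4
Rank h: 3, 5, 2, 1, 4
d = rank(g) − rank(h): -1, -4, 1, 4, 0; Σd² = 34
ρ = 1 − 6Σd² / [n(n²−1)] = 1 − 6×34 / (5×24) = 1 − 204/120 ≈ -0.7000

-0.7000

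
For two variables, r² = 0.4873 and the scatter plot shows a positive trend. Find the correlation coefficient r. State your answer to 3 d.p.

|r| = √0.4873 = 0.698
The association is positive, so r = 0.698.

0.698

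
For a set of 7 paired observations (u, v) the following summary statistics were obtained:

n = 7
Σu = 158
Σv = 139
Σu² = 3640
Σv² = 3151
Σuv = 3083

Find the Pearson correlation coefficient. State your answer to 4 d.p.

-0.3207

r = (nΣuv − ΣuΣv) / √[(nΣu² − (Σu)²)(nΣv² − (Σv)²)]
Numerator: 7×3083 − 158×139 = -381
Denominator: √[(25480 − 24964)(22057 − 19321)] = √[516 × 2736] = 1188.1818
r = -381 / 1188.1818 ≈ -0.3207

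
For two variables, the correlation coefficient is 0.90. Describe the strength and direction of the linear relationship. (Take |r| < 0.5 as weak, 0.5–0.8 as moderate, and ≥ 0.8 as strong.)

r = 0.90 > 0 so the relationship is positive.
|r| = 0.90, which falls in the strong range.

strong positive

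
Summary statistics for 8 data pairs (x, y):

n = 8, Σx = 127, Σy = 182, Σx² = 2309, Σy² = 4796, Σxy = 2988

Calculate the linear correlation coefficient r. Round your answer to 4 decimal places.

0.2254

r = (nΣxy − ΣxΣy) / √[(nΣx² − (Σx)²)(nΣy² − (Σy)²)]
Numerator: 8×2988 − 127×182 = 790
Denominator: √[(18472 − 16129)(38368 − 33124)] = √[2343 × 5244] = 3505.2378
r = 790 / 3505.2378 ≈ 0.2254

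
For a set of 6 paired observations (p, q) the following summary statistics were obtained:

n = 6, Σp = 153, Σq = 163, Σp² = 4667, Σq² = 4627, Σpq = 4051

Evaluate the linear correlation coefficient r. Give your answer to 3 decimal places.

-0.270

r = (nΣpq − ΣpΣq) / √[(nΣp² − (Σp)²)(nΣq² − (Σq)²)]
Numerator: 6×4051 − 153×163 = -633
Denominator: √[(28002 − 23409)(27762 − 26569)] = √[4593 × 1193] = 2340.8223
r = -633 / 2340.8223 ≈ -0.270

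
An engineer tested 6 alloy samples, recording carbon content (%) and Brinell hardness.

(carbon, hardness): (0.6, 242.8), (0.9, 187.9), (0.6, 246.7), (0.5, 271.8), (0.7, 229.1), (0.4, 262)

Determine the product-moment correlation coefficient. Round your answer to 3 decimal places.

n = 6, Σx = 3.7, Σy = 1440.3, Σx² = 2.43, Σy² = 350125.19, Σxy = 863.88
nΣxy − ΣxΣy = 5183.28 − 5329.11 = -145.83
nΣx² − (Σx)² = 14.58 − 13.69 = 0.89; nΣy² − (Σy)² = 2100751.14 − 2074464.09 = 26287.05
r = -145.83 / √(0.89 × 26287.05) = -145.83 / 152.9558 ≈ -0.953

-0.953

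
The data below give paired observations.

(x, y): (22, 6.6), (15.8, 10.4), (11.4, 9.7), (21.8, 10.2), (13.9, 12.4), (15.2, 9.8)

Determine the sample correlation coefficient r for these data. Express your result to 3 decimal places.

n = 6, Σx = 100.1, Σy = 59.1, Σx² = 1763.09, Σy² = 599.65, Σxy = 963.78
nΣxy − ΣxΣy = 5782.68 − 5915.91 = -133.23
nΣx² − (Σx)² = 10578.54 − 10020.01 = 558.53; nΣy² − (Σy)² = 3597.9 − 3492.81 = 105.09
r = -133.23 / √(558.53 × 105.09) = -133.23 / 242.2724 ≈ -0.550

-0.550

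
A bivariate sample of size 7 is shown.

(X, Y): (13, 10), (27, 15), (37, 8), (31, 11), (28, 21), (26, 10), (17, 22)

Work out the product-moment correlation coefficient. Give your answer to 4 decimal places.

-0.3129

n = 7, ΣX = 179, ΣY = 97, ΣX² = 4977, ΣY² = 1535, ΣXY = 2394
nΣXY − ΣXΣY = 16758 − 17363 = -605
nΣX² − (ΣX)² = 34839 − 32041 = 2798; nΣY² − (ΣY)² = 10745 − 9409 = 1336
r = -605 / √(2798 × 1336) = -605 / 1933.4239 ≈ -0.3129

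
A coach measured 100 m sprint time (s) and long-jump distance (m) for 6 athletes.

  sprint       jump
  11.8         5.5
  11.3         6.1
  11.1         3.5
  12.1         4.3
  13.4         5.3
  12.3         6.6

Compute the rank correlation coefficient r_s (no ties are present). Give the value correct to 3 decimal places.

0.314

Rank sprint: 3, 2, 1, 4, 6, 5
Rank jump: 4, 5, 1, 2, 3, 6
d = rank(sprint) − rank(jump): -1, -3, 0, 2, 3, -1; Σd² = 24
ρ = 1 − 6Σd² / [n(n²−1)] = 1 − 6×24 / (6×35) = 1 − 144/210 ≈ 0.314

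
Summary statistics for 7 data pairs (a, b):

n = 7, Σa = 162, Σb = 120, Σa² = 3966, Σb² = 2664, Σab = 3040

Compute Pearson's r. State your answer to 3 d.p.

r = (nΣab − ΣaΣb) / √[(nΣa² − (Σa)²)(nΣb² − (Σb)²)]
Numerator: 7×3040 − 162×120 = 1840
Denominator: √[(27762 − 26244)(18648 − 14400)] = √[1518 × 4248] = 2539.3826
r = 1840 / 2539.3826 ≈ 0.725

0.725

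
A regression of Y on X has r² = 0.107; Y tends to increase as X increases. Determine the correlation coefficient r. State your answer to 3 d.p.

0.327

|r| = √0.107 = 0.327
The association is positive, so r = 0.327.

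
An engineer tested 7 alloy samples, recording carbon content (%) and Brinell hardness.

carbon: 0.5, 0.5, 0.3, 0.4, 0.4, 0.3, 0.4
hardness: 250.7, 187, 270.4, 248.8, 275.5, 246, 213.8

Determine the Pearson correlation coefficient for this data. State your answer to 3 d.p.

-0.513

n = 7, Σx = 2.8, Σy = 1692.2, Σx² = 1.16, Σy² = 414963.78, Σxy = 669.01
nΣxy − ΣxΣy = 4683.07 − 4738.16 = -55.09
nΣx² − (Σx)² = 8.12 − 7.84 = 0.28; nΣy² − (Σy)² = 2904746.46 − 2863540.84 = 41205.62
r = -55.09 / √(0.28 × 41205.62) = -55.09 / 107.4131 ≈ -0.513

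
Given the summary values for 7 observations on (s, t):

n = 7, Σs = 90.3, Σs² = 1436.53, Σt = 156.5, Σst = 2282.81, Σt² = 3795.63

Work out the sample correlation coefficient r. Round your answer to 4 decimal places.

r = (nΣst − ΣsΣt) / √[(nΣs² − (Σs)²)(nΣt² − (Σt)²)]
Numerator: 7×2282.81 − 90.3×156.5 = 1847.72
Denominator: √[(10055.71 − 8154.09)(26569.41 − 24492.25)] = √[1901.62 × 2077.16] = 1987.4529
r = 1847.72 / 1987.4529 ≈ 0.9297

0.9297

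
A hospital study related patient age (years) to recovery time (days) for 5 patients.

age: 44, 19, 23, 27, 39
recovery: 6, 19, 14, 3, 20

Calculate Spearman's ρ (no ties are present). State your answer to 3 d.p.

Rank age: 5, 1, 2, 3, 4
Rank recovery: 2, 4, 3, 1, 5
d = rank(age) − rank(recovery): 3, -3, -1, 2, -1; Σd² = 24
ρ = 1 − 6Σd² / [n(n²−1)] = 1 − 6×24 / (5×24) = 1 − 144/120 ≈ -0.200

-0.200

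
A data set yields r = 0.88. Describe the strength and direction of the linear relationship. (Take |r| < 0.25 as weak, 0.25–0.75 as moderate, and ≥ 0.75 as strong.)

strong positive

r = 0.88 > 0 so the relationship is positive.
|r| = 0.88, which falls in the strong range.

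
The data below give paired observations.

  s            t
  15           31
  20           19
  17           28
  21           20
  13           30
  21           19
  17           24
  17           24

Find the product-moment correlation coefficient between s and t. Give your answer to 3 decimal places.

-0.927

n = 8, Σs = 141, Σt = 195, Σs² = 2543, Σt² = 4919, Σst = 3346
nΣst − ΣsΣt = 26768 − 27495 = -727
nΣs² − (Σs)² = 20344 − 19881 = 463; nΣt² − (Σt)² = 39352 − 38025 = 1327
r = -727 / √(463 × 1327) = -727 / 783.8374 ≈ -0.927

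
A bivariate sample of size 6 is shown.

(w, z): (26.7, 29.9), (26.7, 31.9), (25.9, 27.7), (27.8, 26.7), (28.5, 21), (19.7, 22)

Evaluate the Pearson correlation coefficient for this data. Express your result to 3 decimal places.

n = 6, Σw = 155.3, Σz = 159.2, Σw² = 4069.77, Σz² = 4316.8, Σwz = 4141.65
nΣwz − ΣwΣz = 24849.9 − 24723.76 = 126.14
nΣw² − (Σw)² = 24418.62 − 24118.09 = 300.53; nΣz² − (Σz)² = 25900.8 − 25344.64 = 556.16
r = 126.14 / √(300.53 × 556.16) = 126.14 / 408.8310 ≈ 0.309

0.309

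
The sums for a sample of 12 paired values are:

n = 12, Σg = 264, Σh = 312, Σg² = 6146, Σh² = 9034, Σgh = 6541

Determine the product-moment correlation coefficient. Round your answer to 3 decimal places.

-0.579

r = (nΣgh − ΣgΣh) / √[(nΣg² − (Σg)²)(nΣh² − (Σh)²)]
Numerator: 12×6541 − 264×312 = -3876
Denominator: √[(73752 − 69696)(108408 − 97344)] = √[4056 × 11064] = 6698.9241
r = -3876 / 6698.9241 ≈ -0.579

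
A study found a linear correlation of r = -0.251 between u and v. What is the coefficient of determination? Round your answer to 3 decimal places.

0.063

r² = (-0.251)² = 0.063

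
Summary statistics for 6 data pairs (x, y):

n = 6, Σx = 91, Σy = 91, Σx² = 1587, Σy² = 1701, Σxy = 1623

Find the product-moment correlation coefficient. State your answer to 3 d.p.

r = (nΣxy − ΣxΣy) / √[(nΣx² − (Σx)²)(nΣy² − (Σy)²)]
Numerator: 6×1623 − 91×91 = 1457
Denominator: √[(9522 − 8281)(10206 − 8281)] = √[1241 × 1925] = 1545.6148
r = 1457 / 1545.6148 ≈ 0.943

0.943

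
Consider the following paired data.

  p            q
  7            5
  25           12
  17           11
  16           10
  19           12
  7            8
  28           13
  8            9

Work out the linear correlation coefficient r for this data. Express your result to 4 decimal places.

n = 8, Σp = 127, Σq = 80, Σp² = 2477, Σq² = 848, Σpq = 1402
nΣpq − ΣpΣq = 11216 − 10160 = 1056
nΣp² − (Σp)² = 19816 − 16129 = 3687; nΣq² − (Σq)² = 6784 − 6400 = 384
r = 1056 / √(3687 × 384) = 1056 / 1189.8773 ≈ 0.8875

0.8875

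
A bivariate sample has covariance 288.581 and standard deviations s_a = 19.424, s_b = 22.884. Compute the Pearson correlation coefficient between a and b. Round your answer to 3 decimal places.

r = Cov(a,b) / (s_a · s_b) = 288.581 / (19.424 × 22.884)
  = 288.581 / 444.4988 ≈ 0.649

0.649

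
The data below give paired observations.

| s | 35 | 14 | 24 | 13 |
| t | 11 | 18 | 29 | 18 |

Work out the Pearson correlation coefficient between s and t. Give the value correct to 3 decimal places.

-0.292

n = 4, Σs = 86, Σt = 76, Σs² = 2166, Σt² = 1610, Σst = 1567
nΣst − ΣsΣt = 6268 − 6536 = -268
nΣs² − (Σs)² = 8664 − 7396 = 1268; nΣt² − (Σt)² = 6440 − 5776 = 664
r = -268 / √(1268 × 664) = -268 / 917.5794 ≈ -0.292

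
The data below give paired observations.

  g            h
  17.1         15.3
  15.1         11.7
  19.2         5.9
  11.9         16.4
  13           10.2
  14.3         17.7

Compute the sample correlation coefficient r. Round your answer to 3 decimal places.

-0.557

n = 6, Σg = 90.6, Σh = 77.2, Σg² = 1404.16, Σh² = 1092.08, Σgh = 1132.45
nΣgh − ΣgΣh = 6794.7 − 6994.32 = -199.62
nΣg² − (Σg)² = 8424.96 − 8208.36 = 216.6; nΣh² − (Σh)² = 6552.48 − 5959.84 = 592.64
r = -199.62 / √(216.6 × 592.64) = -199.62 / 358.2818 ≈ -0.557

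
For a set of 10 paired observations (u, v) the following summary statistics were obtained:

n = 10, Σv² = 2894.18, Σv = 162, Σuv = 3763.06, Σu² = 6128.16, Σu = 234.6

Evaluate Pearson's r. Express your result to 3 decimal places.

-0.091

r = (nΣuv − ΣuΣv) / √[(nΣu² − (Σu)²)(nΣv² − (Σv)²)]
Numerator: 10×3763.06 − 234.6×162 = -374.6
Denominator: √[(61281.6 − 55037.16)(28941.8 − 26244)] = √[6244.44 × 2697.8] = 4104.4184
r = -374.6 / 4104.4184 ≈ -0.091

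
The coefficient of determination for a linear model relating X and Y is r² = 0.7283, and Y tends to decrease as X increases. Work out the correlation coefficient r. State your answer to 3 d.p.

|r| = √0.7283 = 0.853
The association is negative, so r = −0.853.

-0.853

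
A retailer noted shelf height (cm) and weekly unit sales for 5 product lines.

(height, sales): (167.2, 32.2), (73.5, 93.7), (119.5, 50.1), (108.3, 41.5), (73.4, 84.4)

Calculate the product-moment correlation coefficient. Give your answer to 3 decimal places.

n = 5, Σx = 541.9, Σy = 301.9, Σx² = 64754.79, Σy² = 21172.15, Σxy = 28947.15
nΣxy − ΣxΣy = 144735.75 − 163599.61 = -18863.86
nΣx² − (Σx)² = 323773.95 − 293655.61 = 30118.34; nΣy² − (Σy)² = 105860.75 − 91143.61 = 14717.14
r = -18863.86 / √(30118.34 × 14717.14) = -18863.86 / 21053.6416 ≈ -0.896

-0.896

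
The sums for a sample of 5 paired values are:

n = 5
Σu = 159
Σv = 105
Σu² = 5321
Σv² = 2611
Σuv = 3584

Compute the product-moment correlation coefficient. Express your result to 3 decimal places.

r = (nΣuv − ΣuΣv) / √[(nΣu² − (Σu)²)(nΣv² − (Σv)²)]
Numerator: 5×3584 − 159×105 = 1225
Denominator: √[(26605 − 25281)(13055 − 11025)] = √[1324 × 2030] = 1639.4267
r = 1225 / 1639.4267 ≈ 0.747

0.747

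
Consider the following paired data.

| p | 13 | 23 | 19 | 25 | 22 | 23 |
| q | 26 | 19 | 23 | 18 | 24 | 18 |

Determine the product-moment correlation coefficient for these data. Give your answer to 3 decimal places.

-0.844

n = 6, Σp = 125, Σq = 128, Σp² = 2697, Σq² = 2790, Σpq = 2604
nΣpq − ΣpΣq = 15624 − 16000 = -376
nΣp² − (Σp)² = 16182 − 15625 = 557; nΣq² − (Σq)² = 16740 − 16384 = 356
r = -376 / √(557 × 356) = -376 / 445.2999 ≈ -0.844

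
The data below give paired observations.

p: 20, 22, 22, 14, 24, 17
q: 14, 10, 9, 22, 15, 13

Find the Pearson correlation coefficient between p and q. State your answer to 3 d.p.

-0.690

n = 6, Σp = 119, Σq = 83, Σp² = 2429, Σq² = 1255, Σpq = 1587
nΣpq − ΣpΣq = 9522 − 9877 = -355
nΣp² − (Σp)² = 14574 − 14161 = 413; nΣq² − (Σq)² = 7530 − 6889 = 641
r = -355 / √(413 × 641) = -355 / 514.5221 ≈ -0.690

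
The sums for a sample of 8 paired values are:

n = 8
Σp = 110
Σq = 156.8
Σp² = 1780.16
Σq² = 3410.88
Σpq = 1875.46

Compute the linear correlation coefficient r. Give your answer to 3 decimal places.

r = (nΣpq − ΣpΣq) / √[(nΣp² − (Σp)²)(nΣq² − (Σq)²)]
Numerator: 8×1875.46 − 110×156.8 = -2244.32
Denominator: √[(14241.28 − 12100)(27287.04 − 24586.24)] = √[2141.28 × 2700.8] = 2404.8220
r = -2244.32 / 2404.8220 ≈ -0.933

-0.933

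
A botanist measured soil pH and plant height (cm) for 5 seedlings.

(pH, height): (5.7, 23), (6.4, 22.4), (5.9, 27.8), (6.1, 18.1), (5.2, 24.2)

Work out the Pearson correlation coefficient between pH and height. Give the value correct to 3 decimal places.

n = 5, Σx = 29.3, Σy = 115.5, Σx² = 172.51, Σy² = 2716.85, Σxy = 674.73
nΣxy − ΣxΣy = 3373.65 − 3384.15 = -10.5
nΣx² − (Σx)² = 862.55 − 858.49 = 4.06; nΣy² − (Σy)² = 13584.25 − 13340.25 = 244
r = -10.5 / √(4.06 × 244) = -10.5 / 31.4744 ≈ -0.334

-0.334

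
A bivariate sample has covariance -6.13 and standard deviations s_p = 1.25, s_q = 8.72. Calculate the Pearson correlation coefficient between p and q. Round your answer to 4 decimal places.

r = Cov(p,q) / (s_p · s_q) = -6.13 / (1.25 × 8.72)
  = -6.13 / 10.9000 ≈ -0.5624

-0.5624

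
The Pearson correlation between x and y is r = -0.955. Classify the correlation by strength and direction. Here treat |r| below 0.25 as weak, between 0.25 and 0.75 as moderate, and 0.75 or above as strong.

r = -0.955 < 0 so the relationship is negative.
|r| = 0.955, which falls in the strong range.

strong negative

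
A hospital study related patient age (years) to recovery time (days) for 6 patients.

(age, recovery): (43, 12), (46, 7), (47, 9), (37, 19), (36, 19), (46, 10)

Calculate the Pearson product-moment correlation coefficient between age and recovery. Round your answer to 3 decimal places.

-0.975

n = 6, Σx = 255, Σy = 76, Σx² = 10955, Σy² = 1096, Σxy = 3108
nΣxy − ΣxΣy = 18648 − 19380 = -732
nΣx² − (Σx)² = 65730 − 65025 = 705; nΣy² − (Σy)² = 6576 − 5776 = 800
r = -732 / √(705 × 800) = -732 / 750.9993 ≈ -0.975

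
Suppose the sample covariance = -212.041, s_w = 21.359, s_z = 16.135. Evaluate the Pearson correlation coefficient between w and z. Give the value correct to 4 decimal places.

r = Cov(w,z) / (s_w · s_z) = -212.041 / (21.359 × 16.135)
  = -212.041 / 344.6275 ≈ -0.6153

-0.6153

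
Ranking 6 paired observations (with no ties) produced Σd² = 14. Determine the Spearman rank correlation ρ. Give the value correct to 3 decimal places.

ρ = 1 − 6Σd² / [n(n²−1)] = 1 − 6×14 / (6×35)
  = 1 − 84/210 = 1 − 0.4000 ≈ 0.600

0.600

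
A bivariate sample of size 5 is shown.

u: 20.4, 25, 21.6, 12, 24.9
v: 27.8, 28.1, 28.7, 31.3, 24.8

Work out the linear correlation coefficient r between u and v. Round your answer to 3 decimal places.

n = 5, Σu = 103.9, Σv = 140.7, Σu² = 2271.73, Σv² = 3980.87, Σuv = 2882.66
nΣuv − ΣuΣv = 14413.3 − 14618.73 = -205.43
nΣu² − (Σu)² = 11358.65 − 10795.21 = 563.44; nΣv² − (Σv)² = 19904.35 − 19796.49 = 107.86
r = -205.43 / √(563.44 × 107.86) = -205.43 / 246.5211 ≈ -0.833

-0.833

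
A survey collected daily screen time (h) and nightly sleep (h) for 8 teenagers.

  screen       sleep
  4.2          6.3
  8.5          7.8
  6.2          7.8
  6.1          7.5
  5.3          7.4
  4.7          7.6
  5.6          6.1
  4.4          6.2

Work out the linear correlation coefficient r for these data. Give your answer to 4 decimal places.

n = 8, Σx = 45, Σy = 56.7, Σx² = 266.44, Σy² = 405.79, Σxy = 323.25
nΣxy − ΣxΣy = 2586 − 2551.5 = 34.5
nΣx² − (Σx)² = 2131.52 − 2025 = 106.52; nΣy² − (Σy)² = 3246.32 − 3214.89 = 31.43
r = 34.5 / √(106.52 × 31.43) = 34.5 / 57.8612 ≈ 0.5963

0.5963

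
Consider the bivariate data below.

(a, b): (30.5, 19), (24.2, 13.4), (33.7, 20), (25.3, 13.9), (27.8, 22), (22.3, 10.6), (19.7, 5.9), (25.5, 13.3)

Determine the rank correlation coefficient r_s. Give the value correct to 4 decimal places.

0.8571

Rank a: 7, 3, 8, 4, 6, 2, 1, 5
Rank b: 6, 4, 7, 5, 8, 2, 1, 3
d = rank(a) − rank(b): 1, -1, 1, -1, -2, 0, 0, 2; Σd² = 12
ρ = 1 − 6Σd² / [n(n²−1)] = 1 − 6×12 / (8×63) = 1 − 72/504 ≈ 0.8571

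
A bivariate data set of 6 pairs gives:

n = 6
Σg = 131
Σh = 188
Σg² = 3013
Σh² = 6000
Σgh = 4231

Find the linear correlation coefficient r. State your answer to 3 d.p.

0.977

r = (nΣgh − ΣgΣh) / √[(nΣg² − (Σg)²)(nΣh² − (Σh)²)]
Numerator: 6×4231 − 131×188 = 758
Denominator: √[(18078 − 17161)(36000 − 35344)] = √[917 × 656] = 775.5978
r = 758 / 775.5978 ≈ 0.977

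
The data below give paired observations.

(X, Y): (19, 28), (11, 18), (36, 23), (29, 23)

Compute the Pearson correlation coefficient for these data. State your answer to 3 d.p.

n = 4, ΣX = 95, ΣY = 92, ΣX² = 2619, ΣY² = 2166, ΣXY = 2225
nΣXY − ΣXΣY = 8900 − 8740 = 160
nΣX² − (ΣX)² = 10476 − 9025 = 1451; nΣY² − (ΣY)² = 8664 − 8464 = 200
r = 160 / √(1451 × 200) = 160 / 538.7021 ≈ 0.297

0.297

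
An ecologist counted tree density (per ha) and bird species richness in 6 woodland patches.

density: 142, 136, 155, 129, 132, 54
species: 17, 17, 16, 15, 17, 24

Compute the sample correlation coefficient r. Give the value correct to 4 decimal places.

-0.9300

n = 6, Σx = 748, Σy = 106, Σx² = 99666, Σy² = 1924, Σxy = 12681
nΣxy − ΣxΣy = 76086 − 79288 = -3202
nΣx² − (Σx)² = 597996 − 559504 = 38492; nΣy² − (Σy)² = 11544 − 11236 = 308
r = -3202 / √(38492 × 308) = -3202 / 3443.1869 ≈ -0.9300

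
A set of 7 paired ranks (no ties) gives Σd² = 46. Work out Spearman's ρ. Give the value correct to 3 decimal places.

0.179

ρ = 1 − 6Σd² / [n(n²−1)] = 1 − 6×46 / (7×48)
  = 1 − 276/336 = 1 − 0.8214 ≈ 0.179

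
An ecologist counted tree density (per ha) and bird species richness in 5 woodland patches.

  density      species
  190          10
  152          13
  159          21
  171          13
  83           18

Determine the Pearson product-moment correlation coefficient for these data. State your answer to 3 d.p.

-0.547

n = 5, Σx = 755, Σy = 75, Σx² = 120615, Σy² = 1203, Σxy = 10932
nΣxy − ΣxΣy = 54660 − 56625 = -1965
nΣx² − (Σx)² = 603075 − 570025 = 33050; nΣy² − (Σy)² = 6015 − 5625 = 390
r = -1965 / √(33050 × 390) = -1965 / 3590.1950 ≈ -0.547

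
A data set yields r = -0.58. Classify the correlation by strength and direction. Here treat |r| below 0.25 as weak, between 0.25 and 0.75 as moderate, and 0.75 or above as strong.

moderate negative

r = -0.58 < 0 so the relationship is negative.
|r| = 0.58, which falls in the moderate range.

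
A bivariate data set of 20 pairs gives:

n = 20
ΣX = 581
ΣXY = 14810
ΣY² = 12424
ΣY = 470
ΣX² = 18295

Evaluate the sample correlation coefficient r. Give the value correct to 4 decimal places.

r = (nΣXY − ΣXΣY) / √[(nΣX² − (ΣX)²)(nΣY² − (ΣY)²)]
Numerator: 20×14810 − 581×470 = 23130
Denominator: √[(365900 − 337561)(248480 − 220900)] = √[28339 × 27580] = 27956.9244
r = 23130 / 27956.9244 ≈ 0.8273

0.8273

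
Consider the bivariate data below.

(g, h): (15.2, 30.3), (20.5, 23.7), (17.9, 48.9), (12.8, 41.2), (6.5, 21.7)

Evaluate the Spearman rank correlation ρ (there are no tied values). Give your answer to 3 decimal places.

0.300

Rank g: 3, 5, 4, 2, 1
Rank h: 3, 2, 5, 4, 1
d = rank(g) − rank(h): 0, 3, -1, -2, 0; Σd² = 14
ρ = 1 − 6Σd² / [n(n²−1)] = 1 − 6×14 / (5×24) = 1 − 84/120 ≈ 0.300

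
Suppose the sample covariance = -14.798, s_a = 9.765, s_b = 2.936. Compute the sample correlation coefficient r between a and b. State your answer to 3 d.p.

r = Cov(a,b) / (s_a · s_b) = -14.798 / (9.765 × 2.936)
  = -14.798 / 28.6700 ≈ -0.516

-0.516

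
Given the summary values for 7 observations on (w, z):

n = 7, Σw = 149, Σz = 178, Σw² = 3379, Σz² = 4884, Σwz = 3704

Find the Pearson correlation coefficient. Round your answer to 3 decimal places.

r = (nΣwz − ΣwΣz) / √[(nΣw² − (Σw)²)(nΣz² − (Σz)²)]
Numerator: 7×3704 − 149×178 = -594
Denominator: √[(23653 − 22201)(34188 − 31684)] = √[1452 × 2504] = 1906.7795
r = -594 / 1906.7795 ≈ -0.312

-0.312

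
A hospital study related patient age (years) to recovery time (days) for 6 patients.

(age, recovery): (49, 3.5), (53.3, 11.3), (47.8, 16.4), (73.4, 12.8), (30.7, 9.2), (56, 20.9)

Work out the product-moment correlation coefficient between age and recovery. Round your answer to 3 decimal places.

n = 6, Σx = 310.2, Σy = 74.1, Σx² = 16992.78, Σy² = 1094.19, Σxy = 3950.07
nΣxy − ΣxΣy = 23700.42 − 22985.82 = 714.6
nΣx² − (Σx)² = 101956.68 − 96224.04 = 5732.64; nΣy² − (Σy)² = 6565.14 − 5490.81 = 1074.33
r = 714.6 / √(5732.64 × 1074.33) = 714.6 / 2481.6823 ≈ 0.288

0.288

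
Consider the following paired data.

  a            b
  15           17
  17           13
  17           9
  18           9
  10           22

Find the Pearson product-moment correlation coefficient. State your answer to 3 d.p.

-0.937

n = 5, Σa = 77, Σb = 70, Σa² = 1227, Σb² = 1104, Σab = 1011
nΣab − ΣaΣb = 5055 − 5390 = -335
nΣa² − (Σa)² = 6135 − 5929 = 206; nΣb² − (Σb)² = 5520 − 4900 = 620
r = -335 / √(206 × 620) = -335 / 357.3794 ≈ -0.937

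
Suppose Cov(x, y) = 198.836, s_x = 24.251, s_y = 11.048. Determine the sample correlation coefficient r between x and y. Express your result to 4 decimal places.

0.7421

r = Cov(x,y) / (s_x · s_y) = 198.836 / (24.251 × 11.048)
  = 198.836 / 267.9250 ≈ 0.7421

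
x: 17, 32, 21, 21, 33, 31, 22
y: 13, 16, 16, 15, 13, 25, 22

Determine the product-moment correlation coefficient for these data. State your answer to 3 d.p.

0.210

n = 7, Σx = 177, Σy = 120, Σx² = 4729, Σy² = 2184, Σxy = 3072
nΣxy − ΣxΣy = 21504 − 21240 = 264
nΣx² − (Σx)² = 33103 − 31329 = 1774; nΣy² − (Σy)² = 15288 − 14400 = 888
r = 264 / √(1774 × 888) = 264 / 1255.1143 ≈ 0.210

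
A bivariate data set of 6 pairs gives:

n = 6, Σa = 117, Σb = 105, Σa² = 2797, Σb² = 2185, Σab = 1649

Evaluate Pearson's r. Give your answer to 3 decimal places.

-0.942

r = (nΣab − ΣaΣb) / √[(nΣa² − (Σa)²)(nΣb² − (Σb)²)]
Numerator: 6×1649 − 117×105 = -2391
Denominator: √[(16782 − 13689)(13110 − 11025)] = √[3093 × 2085] = 2539.4694
r = -2391 / 2539.4694 ≈ -0.942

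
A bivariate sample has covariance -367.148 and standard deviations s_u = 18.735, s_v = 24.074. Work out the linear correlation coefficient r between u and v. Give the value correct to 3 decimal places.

-0.814

r = Cov(u,v) / (s_u · s_v) = -367.148 / (18.735 × 24.074)
  = -367.148 / 451.0264 ≈ -0.814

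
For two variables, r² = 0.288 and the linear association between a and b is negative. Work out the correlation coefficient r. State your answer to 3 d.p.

-0.537

|r| = √0.288 = 0.537
The association is negative, so r = −0.537.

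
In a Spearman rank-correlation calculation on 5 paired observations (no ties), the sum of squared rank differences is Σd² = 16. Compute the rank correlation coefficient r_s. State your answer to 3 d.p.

ρ = 1 − 6Σd² / [n(n²−1)] = 1 − 6×16 / (5×24)
  = 1 − 96/120 = 1 − 0.8000 ≈ 0.200

0.200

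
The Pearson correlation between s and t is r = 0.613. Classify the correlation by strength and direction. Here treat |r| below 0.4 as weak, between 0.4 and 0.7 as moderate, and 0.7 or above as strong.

r = 0.613 > 0 so the relationship is positive.
|r| = 0.613, which falls in the moderate range.

moderate positive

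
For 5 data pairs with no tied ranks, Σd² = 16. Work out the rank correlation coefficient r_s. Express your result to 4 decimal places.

0.2000

ρ = 1 − 6Σd² / [n(n²−1)] = 1 − 6×16 / (5×24)
  = 1 − 96/120 = 1 − 0.80000 ≈ 0.2000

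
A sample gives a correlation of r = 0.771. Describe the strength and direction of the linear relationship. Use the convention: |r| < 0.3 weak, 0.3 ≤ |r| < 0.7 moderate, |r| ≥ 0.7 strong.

r = 0.771 > 0 so the relationship is positive.
|r| = 0.771, which falls in the strong range.

strong positive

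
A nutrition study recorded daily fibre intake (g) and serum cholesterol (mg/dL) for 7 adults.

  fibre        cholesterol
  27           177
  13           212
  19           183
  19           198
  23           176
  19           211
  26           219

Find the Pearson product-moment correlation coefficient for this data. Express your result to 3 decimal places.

n = 7, Σx = 146, Σy = 1376, Σx² = 3186, Σy² = 272424, Σxy = 28525
nΣxy − ΣxΣy = 199675 − 200896 = -1221
nΣx² − (Σx)² = 22302 − 21316 = 986; nΣy² − (Σy)² = 1906968 − 1893376 = 13592
r = -1221 / √(986 × 13592) = -1221 / 3660.8349 ≈ -0.334

-0.334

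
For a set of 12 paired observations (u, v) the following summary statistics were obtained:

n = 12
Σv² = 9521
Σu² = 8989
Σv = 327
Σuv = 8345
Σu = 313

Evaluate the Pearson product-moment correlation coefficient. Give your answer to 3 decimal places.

-0.260

r = (nΣuv − ΣuΣv) / √[(nΣu² − (Σu)²)(nΣv² − (Σv)²)]
Numerator: 12×8345 − 313×327 = -2211
Denominator: √[(107868 − 97969)(114252 − 106929)] = √[9899 × 7323] = 8514.1281
r = -2211 / 8514.1281 ≈ -0.260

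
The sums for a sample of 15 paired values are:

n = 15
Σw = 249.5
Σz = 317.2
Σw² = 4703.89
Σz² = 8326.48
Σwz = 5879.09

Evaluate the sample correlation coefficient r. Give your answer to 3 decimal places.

0.637

r = (nΣwz − ΣwΣz) / √[(nΣw² − (Σw)²)(nΣz² − (Σz)²)]
Numerator: 15×5879.09 − 249.5×317.2 = 9044.95
Denominator: √[(70558.35 − 62250.25)(124897.2 − 100615.84)] = √[8308.1 × 24281.36] = 14203.2379
r = 9044.95 / 14203.2379 ≈ 0.637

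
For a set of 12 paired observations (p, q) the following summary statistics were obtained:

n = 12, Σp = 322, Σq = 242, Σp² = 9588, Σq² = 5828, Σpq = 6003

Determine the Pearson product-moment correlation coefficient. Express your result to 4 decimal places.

-0.5178

r = (nΣpq − ΣpΣq) / √[(nΣp² − (Σp)²)(nΣq² − (Σq)²)]
Numerator: 12×6003 − 322×242 = -5888
Denominator: √[(115056 − 103684)(69936 − 58564)] = √[11372 × 11372] = 11372.0000
r = -5888 / 11372.0000 ≈ -0.5178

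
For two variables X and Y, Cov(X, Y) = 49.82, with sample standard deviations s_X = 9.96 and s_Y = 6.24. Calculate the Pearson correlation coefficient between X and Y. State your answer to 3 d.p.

r = Cov(X,Y) / (s_X · s_Y) = 49.82 / (9.96 × 6.24)
  = 49.82 / 62.1504 ≈ 0.802

0.802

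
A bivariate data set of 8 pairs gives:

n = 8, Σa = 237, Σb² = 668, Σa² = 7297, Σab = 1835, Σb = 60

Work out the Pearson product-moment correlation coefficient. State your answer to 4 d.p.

0.2345

r = (nΣab − ΣaΣb) / √[(nΣa² − (Σa)²)(nΣb² − (Σb)²)]
Numerator: 8×1835 − 237×60 = 460
Denominator: √[(58376 − 56169)(5344 − 3600)] = √[2207 × 1744] = 1961.8889
r = 460 / 1961.8889 ≈ 0.2345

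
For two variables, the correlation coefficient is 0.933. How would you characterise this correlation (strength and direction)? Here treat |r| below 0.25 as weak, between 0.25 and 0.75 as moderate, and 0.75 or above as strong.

strong positive

r = 0.933 > 0 so the relationship is positive.
|r| = 0.933, which falls in the strong range.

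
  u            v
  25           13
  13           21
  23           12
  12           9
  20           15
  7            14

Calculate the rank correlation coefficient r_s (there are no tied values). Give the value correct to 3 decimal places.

-0.086

Rank u: 6, 3, 5, 2, 4, 1
Rank v: 3, 6, 2, 1, 5, 4
d = rank(u) − rank(v): 3, -3, 3, 1, -1, -3; Σd² = 38
ρ = 1 − 6Σd² / [n(n²−1)] = 1 − 6×38 / (6×35) = 1 − 228/210 ≈ -0.086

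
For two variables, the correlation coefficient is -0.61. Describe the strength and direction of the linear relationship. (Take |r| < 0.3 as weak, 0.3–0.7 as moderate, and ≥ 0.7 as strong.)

r = -0.61 < 0 so the relationship is negative.
|r| = 0.61, which falls in the moderate range.

moderate negative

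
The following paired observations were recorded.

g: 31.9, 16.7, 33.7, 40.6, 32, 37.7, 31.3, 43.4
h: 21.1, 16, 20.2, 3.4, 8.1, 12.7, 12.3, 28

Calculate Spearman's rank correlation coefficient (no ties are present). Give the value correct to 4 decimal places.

Rank g: 3, 1, 5, 7, 4, 6, 2, 8
Rank h: 7, 5, 6, 1, 2, 4, 3, 8
d = rank(g) − rank(h): -4, -4, -1, 6, 2, 2, -1, 0; Σd² = 78
ρ = 1 − 6Σd² / [n(n²−1)] = 1 − 6×78 / (8×63) = 1 − 468/504 ≈ 0.0714

0.0714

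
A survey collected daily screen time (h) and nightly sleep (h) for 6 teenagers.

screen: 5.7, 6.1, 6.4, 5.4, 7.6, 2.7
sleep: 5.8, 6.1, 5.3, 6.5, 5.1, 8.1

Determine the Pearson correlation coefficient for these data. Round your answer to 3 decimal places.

n = 6, Σx = 33.9, Σy = 36.9, Σx² = 204.87, Σy² = 232.81, Σxy = 199.92
nΣxy − ΣxΣy = 1199.52 − 1250.91 = -51.39
nΣx² − (Σx)² = 1229.22 − 1149.21 = 80.01; nΣy² − (Σy)² = 1396.86 − 1361.61 = 35.25
r = -51.39 / √(80.01 × 35.25) = -51.39 / 53.1070 ≈ -0.968

-0.968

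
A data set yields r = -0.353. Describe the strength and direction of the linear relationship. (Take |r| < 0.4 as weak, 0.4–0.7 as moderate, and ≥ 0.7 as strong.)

r = -0.353 < 0 so the relationship is negative.
|r| = 0.353, which falls in the weak range.

weak negative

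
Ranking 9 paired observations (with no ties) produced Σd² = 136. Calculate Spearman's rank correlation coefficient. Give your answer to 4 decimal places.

ρ = 1 − 6Σd² / [n(n²−1)] = 1 − 6×136 / (9×80)
  = 1 − 816/720 = 1 − 1.13333 ≈ -0.1333

-0.1333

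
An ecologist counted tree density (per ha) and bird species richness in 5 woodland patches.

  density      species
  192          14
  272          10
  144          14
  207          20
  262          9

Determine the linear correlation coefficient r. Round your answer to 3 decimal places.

-0.558

n = 5, Σx = 1077, Σy = 67, Σx² = 243077, Σy² = 973, Σxy = 13922
nΣxy − ΣxΣy = 69610 − 72159 = -2549
nΣx² − (Σx)² = 1215385 − 1159929 = 55456; nΣy² − (Σy)² = 4865 − 4489 = 376
r = -2549 / √(55456 × 376) = -2549 / 4566.3395 ≈ -0.558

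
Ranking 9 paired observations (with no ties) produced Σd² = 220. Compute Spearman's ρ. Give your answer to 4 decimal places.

-0.8333

ρ = 1 − 6Σd² / [n(n²−1)] = 1 − 6×220 / (9×80)
  = 1 − 1320/720 = 1 − 1.83333 ≈ -0.8333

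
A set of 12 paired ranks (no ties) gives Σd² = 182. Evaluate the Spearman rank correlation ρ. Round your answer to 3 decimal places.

ρ = 1 − 6Σd² / [n(n²−1)] = 1 − 6×182 / (12×143)
  = 1 − 1092/1716 = 1 − 0.6364 ≈ 0.364

0.364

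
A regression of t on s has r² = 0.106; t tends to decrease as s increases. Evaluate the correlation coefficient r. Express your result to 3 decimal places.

-0.326

|r| = √0.106 = 0.326
The association is negative, so r = −0.326.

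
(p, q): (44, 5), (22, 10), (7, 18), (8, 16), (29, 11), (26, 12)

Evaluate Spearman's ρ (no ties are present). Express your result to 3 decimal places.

Rank p: 6, 3, 1, 2, 5, 4
Rank q: 1, 2, 6, 5, 3, 4
d = rank(p) − rank(q): 5, 1, -5, -3, 2, 0; Σd² = 64
ρ = 1 − 6Σd² / [n(n²−1)] = 1 − 6×64 / (6×35) = 1 − 384/210 ≈ -0.829

-0.829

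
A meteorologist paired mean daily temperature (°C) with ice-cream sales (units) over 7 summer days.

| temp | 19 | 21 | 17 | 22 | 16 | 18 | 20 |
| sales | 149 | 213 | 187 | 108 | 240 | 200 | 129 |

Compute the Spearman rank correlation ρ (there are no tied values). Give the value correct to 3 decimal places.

-0.607

Rank temp: 4, 6, 2, 7, 1, 3, 5
Rank sales: 3, 6, 4, 1, 7, 5, 2
d = rank(temp) − rank(sales): 1, 0, -2, 6, -6, -2, 3; Σd² = 90
ρ = 1 − 6Σd² / [n(n²−1)] = 1 − 6×90 / (7×48) = 1 − 540/336 ≈ -0.607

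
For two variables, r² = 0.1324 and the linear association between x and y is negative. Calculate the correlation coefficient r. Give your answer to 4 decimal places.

-0.3639

|r| = √0.1324 = 0.3639
The association is negative, so r = −0.3639.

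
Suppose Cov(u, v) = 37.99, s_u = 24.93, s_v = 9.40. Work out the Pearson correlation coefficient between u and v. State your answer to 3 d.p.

0.162

r = Cov(u,v) / (s_u · s_v) = 37.99 / (24.93 × 9.40)
  = 37.99 / 234.3420 ≈ 0.162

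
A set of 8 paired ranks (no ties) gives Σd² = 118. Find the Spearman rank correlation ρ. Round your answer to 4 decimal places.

-0.4048

ρ = 1 − 6Σd² / [n(n²−1)] = 1 − 6×118 / (8×63)
  = 1 − 708/504 = 1 − 1.40476 ≈ -0.4048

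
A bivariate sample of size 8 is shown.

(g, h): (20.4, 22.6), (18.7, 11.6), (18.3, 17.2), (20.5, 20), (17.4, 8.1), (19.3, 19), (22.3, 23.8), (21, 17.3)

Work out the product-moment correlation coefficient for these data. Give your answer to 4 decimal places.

0.8231

n = 8, Σg = 157.9, Σh = 139.6, Σg² = 3134.53, Σh² = 2633.5, Σgh = 2804.4
nΣgh − ΣgΣh = 22435.2 − 22042.84 = 392.36
nΣg² − (Σg)² = 25076.24 − 24932.41 = 143.83; nΣh² − (Σh)² = 21068 − 19488.16 = 1579.84
r = 392.36 / √(143.83 × 1579.84) = 392.36 / 476.6848 ≈ 0.8231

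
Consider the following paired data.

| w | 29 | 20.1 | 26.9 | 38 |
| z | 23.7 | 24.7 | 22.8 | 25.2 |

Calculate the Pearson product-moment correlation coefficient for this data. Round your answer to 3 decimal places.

0.308

n = 4, Σw = 114, Σz = 96.4, Σw² = 3412.62, Σz² = 2326.66, Σwz = 2754.69
nΣwz − ΣwΣz = 11018.76 − 10989.6 = 29.16
nΣw² − (Σw)² = 13650.48 − 12996 = 654.48; nΣz² − (Σz)² = 9306.64 − 9292.96 = 13.68
r = 29.16 / √(654.48 × 13.68) = 29.16 / 94.6218 ≈ 0.308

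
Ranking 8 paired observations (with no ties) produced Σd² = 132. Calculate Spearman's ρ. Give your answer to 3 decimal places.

-0.571

ρ = 1 − 6Σd² / [n(n²−1)] = 1 − 6×132 / (8×63)
  = 1 − 792/504 = 1 − 1.5714 ≈ -0.571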